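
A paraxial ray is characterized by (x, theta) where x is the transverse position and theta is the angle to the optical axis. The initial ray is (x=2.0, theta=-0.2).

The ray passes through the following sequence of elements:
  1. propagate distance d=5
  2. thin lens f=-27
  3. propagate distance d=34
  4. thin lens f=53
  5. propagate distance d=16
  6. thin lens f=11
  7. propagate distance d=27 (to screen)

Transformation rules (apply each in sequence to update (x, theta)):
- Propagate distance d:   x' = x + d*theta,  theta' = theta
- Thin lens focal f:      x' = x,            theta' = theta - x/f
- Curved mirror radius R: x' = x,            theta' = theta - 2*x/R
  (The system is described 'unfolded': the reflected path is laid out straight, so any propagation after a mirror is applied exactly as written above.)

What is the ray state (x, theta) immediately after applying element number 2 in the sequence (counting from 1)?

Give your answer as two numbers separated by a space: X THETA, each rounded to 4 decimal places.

Initial: x=2.0000 theta=-0.2000
After 1 (propagate distance d=5): x=1.0000 theta=-0.2000
After 2 (thin lens f=-27): x=1.0000 theta=-22/135 (≈-0.1630)
Rounded to 4 decimal places: x = 1.0000, theta = -0.1630

Answer: 1.0000 -0.1630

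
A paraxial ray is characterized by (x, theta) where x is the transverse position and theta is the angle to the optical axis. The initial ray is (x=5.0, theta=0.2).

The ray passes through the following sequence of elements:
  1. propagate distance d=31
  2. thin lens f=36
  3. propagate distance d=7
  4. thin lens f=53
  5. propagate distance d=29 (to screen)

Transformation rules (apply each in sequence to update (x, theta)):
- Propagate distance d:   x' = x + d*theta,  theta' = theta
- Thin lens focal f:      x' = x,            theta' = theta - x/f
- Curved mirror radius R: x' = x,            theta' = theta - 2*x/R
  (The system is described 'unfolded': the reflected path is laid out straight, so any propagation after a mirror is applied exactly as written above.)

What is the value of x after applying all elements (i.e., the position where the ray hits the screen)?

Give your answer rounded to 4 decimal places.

Initial: x=5.0000 theta=0.2000
After 1 (propagate distance d=31): x=11.2000 theta=0.2000
After 2 (thin lens f=36): x=11.2000 theta=-1/9 (≈-0.1111)
After 3 (propagate distance d=7): x=469/45 (≈10.4222) theta=-1/9 (≈-0.1111)
After 4 (thin lens f=53): x=469/45 (≈10.4222) theta=-734/2385 (≈-0.3078)
After 5 (propagate distance d=29 (to screen)): x=3571/2385 (≈1.4973) theta=-734/2385 (≈-0.3078)
Rounded to 4 decimal places: x = 1.4973

Answer: 1.4973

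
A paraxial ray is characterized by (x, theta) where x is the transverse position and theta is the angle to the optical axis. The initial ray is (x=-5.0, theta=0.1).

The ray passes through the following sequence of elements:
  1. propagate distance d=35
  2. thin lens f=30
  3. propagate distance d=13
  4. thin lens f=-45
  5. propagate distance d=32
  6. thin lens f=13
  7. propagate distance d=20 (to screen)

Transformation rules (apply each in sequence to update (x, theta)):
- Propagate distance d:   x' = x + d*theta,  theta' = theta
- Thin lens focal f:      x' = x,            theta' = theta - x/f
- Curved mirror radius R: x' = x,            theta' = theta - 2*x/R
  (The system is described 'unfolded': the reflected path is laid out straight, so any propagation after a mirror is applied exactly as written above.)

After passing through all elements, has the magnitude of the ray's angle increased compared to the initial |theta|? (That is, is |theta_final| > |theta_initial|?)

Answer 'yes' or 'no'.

Answer: yes

Derivation:
Initial: x=-5.0000 theta=0.1000
After 1 (propagate distance d=35): x=-1.5000 theta=0.1000
After 2 (thin lens f=30): x=-1.5000 theta=0.1500
After 3 (propagate distance d=13): x=0.4500 theta=0.1500
After 4 (thin lens f=-45): x=0.4500 theta=0.1600
After 5 (propagate distance d=32): x=5.5700 theta=0.1600
After 6 (thin lens f=13): x=5.5700 theta=-349/1300 (≈-0.2685)
After 7 (propagate distance d=20 (to screen)): x=261/1300 (≈0.2008) theta=-349/1300 (≈-0.2685)
|theta_initial|=0.1000 |theta_final|=349/1300 (≈0.2685) -> increased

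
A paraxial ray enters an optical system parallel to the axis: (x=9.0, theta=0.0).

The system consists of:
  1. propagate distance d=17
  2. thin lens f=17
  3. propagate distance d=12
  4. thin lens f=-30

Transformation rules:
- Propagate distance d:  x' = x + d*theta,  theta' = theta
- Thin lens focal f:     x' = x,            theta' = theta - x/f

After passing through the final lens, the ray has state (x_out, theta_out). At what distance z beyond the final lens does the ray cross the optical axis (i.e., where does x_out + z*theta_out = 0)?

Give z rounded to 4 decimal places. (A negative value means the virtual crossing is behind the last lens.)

Initial: x=9.0000 theta=0.0000
After 1 (propagate distance d=17): x=9.0000 theta=0.0000
After 2 (thin lens f=17): x=9.0000 theta=-9/17 (≈-0.5294)
After 3 (propagate distance d=12): x=45/17 (≈2.6471) theta=-9/17 (≈-0.5294)
After 4 (thin lens f=-30): x=45/17 (≈2.6471) theta=-15/34 (≈-0.4412)
z_focus = -x_out/theta_out = -(45/17)/(-15/34) = 6.0000
Rounded to 4 decimal places: z = 6.0000

Answer: 6.0000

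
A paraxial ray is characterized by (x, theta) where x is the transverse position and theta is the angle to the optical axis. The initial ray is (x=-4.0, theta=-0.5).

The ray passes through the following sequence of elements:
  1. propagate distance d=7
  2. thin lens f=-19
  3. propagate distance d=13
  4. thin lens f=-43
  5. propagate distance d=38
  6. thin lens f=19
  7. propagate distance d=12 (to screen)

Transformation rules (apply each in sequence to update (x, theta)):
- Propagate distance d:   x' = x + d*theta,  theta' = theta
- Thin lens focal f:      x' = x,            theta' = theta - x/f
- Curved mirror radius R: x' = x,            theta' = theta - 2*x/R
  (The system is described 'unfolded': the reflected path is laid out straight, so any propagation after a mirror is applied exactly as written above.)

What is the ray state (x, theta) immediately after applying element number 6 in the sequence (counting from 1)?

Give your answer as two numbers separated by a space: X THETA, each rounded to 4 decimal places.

Initial: x=-4.0000 theta=-0.5000
After 1 (propagate distance d=7): x=-7.5000 theta=-0.5000
After 2 (thin lens f=-19): x=-7.5000 theta=-17/19 (≈-0.8947)
After 3 (propagate distance d=13): x=-727/38 (≈-19.1316) theta=-17/19 (≈-0.8947)
After 4 (thin lens f=-43): x=-727/38 (≈-19.1316) theta=-2189/1634 (≈-1.3397)
After 5 (propagate distance d=38): x=-114443/1634 (≈-70.0386) theta=-2189/1634 (≈-1.3397)
After 6 (thin lens f=19): x=-114443/1634 (≈-70.0386) theta=36426/15523 (≈2.3466)
Rounded to 4 decimal places: x = -70.0386, theta = 2.3466

Answer: -70.0386 2.3466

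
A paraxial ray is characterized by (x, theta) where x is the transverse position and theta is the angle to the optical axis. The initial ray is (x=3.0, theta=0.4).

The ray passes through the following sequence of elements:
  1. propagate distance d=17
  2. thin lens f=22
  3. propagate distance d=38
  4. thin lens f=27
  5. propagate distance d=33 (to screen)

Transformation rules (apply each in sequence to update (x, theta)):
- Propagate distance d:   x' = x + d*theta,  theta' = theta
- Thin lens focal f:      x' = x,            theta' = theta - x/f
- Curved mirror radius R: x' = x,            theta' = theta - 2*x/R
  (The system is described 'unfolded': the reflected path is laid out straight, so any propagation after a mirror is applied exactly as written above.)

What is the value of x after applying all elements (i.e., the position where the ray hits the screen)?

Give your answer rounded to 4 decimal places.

Answer: -3.2939

Derivation:
Initial: x=3.0000 theta=0.4000
After 1 (propagate distance d=17): x=9.8000 theta=0.4000
After 2 (thin lens f=22): x=9.8000 theta=-1/22 (≈-0.0455)
After 3 (propagate distance d=38): x=444/55 (≈8.0727) theta=-1/22 (≈-0.0455)
After 4 (thin lens f=27): x=444/55 (≈8.0727) theta=-31/90 (≈-0.3444)
After 5 (propagate distance d=33 (to screen)): x=-1087/330 (≈-3.2939) theta=-31/90 (≈-0.3444)
Rounded to 4 decimal places: x = -3.2939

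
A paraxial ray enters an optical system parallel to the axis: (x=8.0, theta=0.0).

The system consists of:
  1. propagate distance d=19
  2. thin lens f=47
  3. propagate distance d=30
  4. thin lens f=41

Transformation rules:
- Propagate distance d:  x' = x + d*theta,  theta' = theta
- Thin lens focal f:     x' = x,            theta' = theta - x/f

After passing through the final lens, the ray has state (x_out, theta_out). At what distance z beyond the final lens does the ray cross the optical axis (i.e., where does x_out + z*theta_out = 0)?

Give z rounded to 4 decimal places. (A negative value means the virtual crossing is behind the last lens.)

Answer: 12.0172

Derivation:
Initial: x=8.0000 theta=0.0000
After 1 (propagate distance d=19): x=8.0000 theta=0.0000
After 2 (thin lens f=47): x=8.0000 theta=-8/47 (≈-0.1702)
After 3 (propagate distance d=30): x=136/47 (≈2.8936) theta=-8/47 (≈-0.1702)
After 4 (thin lens f=41): x=136/47 (≈2.8936) theta=-464/1927 (≈-0.2408)
z_focus = -x_out/theta_out = -(136/47)/(-464/1927) = 697/58 ≈ 12.0172
Rounded to 4 decimal places: z = 12.0172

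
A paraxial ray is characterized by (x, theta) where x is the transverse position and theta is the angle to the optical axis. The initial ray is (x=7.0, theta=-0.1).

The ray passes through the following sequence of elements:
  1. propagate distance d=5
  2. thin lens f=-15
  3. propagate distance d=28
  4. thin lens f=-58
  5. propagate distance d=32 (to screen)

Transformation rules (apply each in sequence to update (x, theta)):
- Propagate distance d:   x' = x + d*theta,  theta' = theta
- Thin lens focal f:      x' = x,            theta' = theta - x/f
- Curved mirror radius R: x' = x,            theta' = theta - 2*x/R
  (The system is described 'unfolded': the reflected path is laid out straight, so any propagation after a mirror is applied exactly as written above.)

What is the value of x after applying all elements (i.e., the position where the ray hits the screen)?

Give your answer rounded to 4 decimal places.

Answer: 35.2356

Derivation:
Initial: x=7.0000 theta=-0.1000
After 1 (propagate distance d=5): x=6.5000 theta=-0.1000
After 2 (thin lens f=-15): x=6.5000 theta=1/3 (≈0.3333)
After 3 (propagate distance d=28): x=95/6 (≈15.8333) theta=1/3 (≈0.3333)
After 4 (thin lens f=-58): x=95/6 (≈15.8333) theta=211/348 (≈0.6063)
After 5 (propagate distance d=32 (to screen)): x=6131/174 (≈35.2356) theta=211/348 (≈0.6063)
Rounded to 4 decimal places: x = 35.2356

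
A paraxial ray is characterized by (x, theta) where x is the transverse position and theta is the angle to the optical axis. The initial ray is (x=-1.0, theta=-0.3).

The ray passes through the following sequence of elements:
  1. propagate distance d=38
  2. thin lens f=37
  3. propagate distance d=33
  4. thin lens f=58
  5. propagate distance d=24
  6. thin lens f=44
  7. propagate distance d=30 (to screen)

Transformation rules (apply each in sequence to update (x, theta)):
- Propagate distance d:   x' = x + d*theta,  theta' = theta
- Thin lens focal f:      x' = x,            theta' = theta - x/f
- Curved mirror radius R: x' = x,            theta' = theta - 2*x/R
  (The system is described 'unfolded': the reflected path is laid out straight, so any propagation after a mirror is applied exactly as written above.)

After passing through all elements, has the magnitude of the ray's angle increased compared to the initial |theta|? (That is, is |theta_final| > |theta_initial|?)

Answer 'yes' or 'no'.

Initial: x=-1.0000 theta=-0.3000
After 1 (propagate distance d=38): x=-12.4000 theta=-0.3000
After 2 (thin lens f=37): x=-12.4000 theta=13/370 (≈0.0351)
After 3 (propagate distance d=33): x=-4159/370 (≈-11.2405) theta=13/370 (≈0.0351)
After 4 (thin lens f=58): x=-4159/370 (≈-11.2405) theta=4913/21460 (≈0.2289)
After 5 (propagate distance d=24): x=-12331/2146 (≈-5.7460) theta=4913/21460 (≈0.2289)
After 6 (thin lens f=44): x=-12331/2146 (≈-5.7460) theta=15431/42920 (≈0.3595)
After 7 (propagate distance d=30 (to screen)): x=21631/4292 (≈5.0398) theta=15431/42920 (≈0.3595)
|theta_initial|=0.3000 |theta_final|=15431/42920 (≈0.3595) -> increased

Answer: yes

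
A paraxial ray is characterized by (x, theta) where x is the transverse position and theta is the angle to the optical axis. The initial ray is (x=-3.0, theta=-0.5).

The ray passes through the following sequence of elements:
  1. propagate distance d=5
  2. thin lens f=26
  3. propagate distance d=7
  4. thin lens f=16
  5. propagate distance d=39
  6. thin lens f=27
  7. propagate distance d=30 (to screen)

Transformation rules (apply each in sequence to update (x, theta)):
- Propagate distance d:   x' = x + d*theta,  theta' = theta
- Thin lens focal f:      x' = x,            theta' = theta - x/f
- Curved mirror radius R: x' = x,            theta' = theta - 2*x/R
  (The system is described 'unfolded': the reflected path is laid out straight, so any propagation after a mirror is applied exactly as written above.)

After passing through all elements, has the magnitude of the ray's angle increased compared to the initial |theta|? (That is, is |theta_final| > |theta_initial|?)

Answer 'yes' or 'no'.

Initial: x=-3.0000 theta=-0.5000
After 1 (propagate distance d=5): x=-5.5000 theta=-0.5000
After 2 (thin lens f=26): x=-5.5000 theta=-15/52 (≈-0.2885)
After 3 (propagate distance d=7): x=-391/52 (≈-7.5192) theta=-15/52 (≈-0.2885)
After 4 (thin lens f=16): x=-391/52 (≈-7.5192) theta=151/832 (≈0.1815)
After 5 (propagate distance d=39): x=-367/832 (≈-0.4411) theta=151/832 (≈0.1815)
After 6 (thin lens f=27): x=-367/832 (≈-0.4411) theta=1111/5616 (≈0.1978)
After 7 (propagate distance d=30 (to screen)): x=41137/7488 (≈5.4937) theta=1111/5616 (≈0.1978)
|theta_initial|=0.5000 |theta_final|=1111/5616 (≈0.1978) -> not increased

Answer: no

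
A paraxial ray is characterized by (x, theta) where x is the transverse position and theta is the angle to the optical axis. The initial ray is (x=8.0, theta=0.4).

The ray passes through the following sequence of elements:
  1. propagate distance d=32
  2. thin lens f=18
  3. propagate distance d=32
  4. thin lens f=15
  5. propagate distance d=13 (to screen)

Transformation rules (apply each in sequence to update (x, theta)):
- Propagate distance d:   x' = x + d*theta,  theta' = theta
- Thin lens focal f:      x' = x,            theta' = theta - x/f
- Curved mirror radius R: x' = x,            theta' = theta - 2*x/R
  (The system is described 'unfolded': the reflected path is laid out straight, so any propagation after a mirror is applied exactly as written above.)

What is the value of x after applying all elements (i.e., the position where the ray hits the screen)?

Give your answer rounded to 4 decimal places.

Answer: -10.2726

Derivation:
Initial: x=8.0000 theta=0.4000
After 1 (propagate distance d=32): x=20.8000 theta=0.4000
After 2 (thin lens f=18): x=20.8000 theta=-34/45 (≈-0.7556)
After 3 (propagate distance d=32): x=-152/45 (≈-3.3778) theta=-34/45 (≈-0.7556)
After 4 (thin lens f=15): x=-152/45 (≈-3.3778) theta=-358/675 (≈-0.5304)
After 5 (propagate distance d=13 (to screen)): x=-6934/675 (≈-10.2726) theta=-358/675 (≈-0.5304)
Rounded to 4 decimal places: x = -10.2726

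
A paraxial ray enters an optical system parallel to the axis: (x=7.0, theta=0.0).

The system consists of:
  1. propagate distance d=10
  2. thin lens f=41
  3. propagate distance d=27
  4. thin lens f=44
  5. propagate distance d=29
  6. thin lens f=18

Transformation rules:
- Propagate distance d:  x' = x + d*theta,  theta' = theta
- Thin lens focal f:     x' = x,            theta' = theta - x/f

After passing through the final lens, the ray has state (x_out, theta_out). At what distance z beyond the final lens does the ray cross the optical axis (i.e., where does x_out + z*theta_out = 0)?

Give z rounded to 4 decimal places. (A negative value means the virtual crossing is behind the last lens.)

Initial: x=7.0000 theta=0.0000
After 1 (propagate distance d=10): x=7.0000 theta=0.0000
After 2 (thin lens f=41): x=7.0000 theta=-7/41 (≈-0.1707)
After 3 (propagate distance d=27): x=98/41 (≈2.3902) theta=-7/41 (≈-0.1707)
After 4 (thin lens f=44): x=98/41 (≈2.3902) theta=-203/902 (≈-0.2251)
After 5 (propagate distance d=29): x=-91/22 (≈-4.1364) theta=-203/902 (≈-0.2251)
After 6 (thin lens f=18): x=-91/22 (≈-4.1364) theta=7/1476 (≈0.0047)
z_focus = -x_out/theta_out = -(-91/22)/(7/1476) = 9594/11 ≈ 872.1818
Rounded to 4 decimal places: z = 872.1818

Answer: 872.1818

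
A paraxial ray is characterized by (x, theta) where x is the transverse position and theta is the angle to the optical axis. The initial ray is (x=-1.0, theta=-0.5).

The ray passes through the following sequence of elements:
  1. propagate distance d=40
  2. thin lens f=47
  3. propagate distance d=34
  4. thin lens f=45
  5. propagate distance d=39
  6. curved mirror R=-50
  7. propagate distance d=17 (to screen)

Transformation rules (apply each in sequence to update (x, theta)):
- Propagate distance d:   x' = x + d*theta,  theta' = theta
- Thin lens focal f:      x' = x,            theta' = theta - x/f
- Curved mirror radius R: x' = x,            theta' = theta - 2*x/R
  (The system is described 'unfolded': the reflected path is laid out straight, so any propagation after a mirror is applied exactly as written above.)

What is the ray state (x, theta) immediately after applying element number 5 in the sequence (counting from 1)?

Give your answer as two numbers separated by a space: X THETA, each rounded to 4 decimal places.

Initial: x=-1.0000 theta=-0.5000
After 1 (propagate distance d=40): x=-21.0000 theta=-0.5000
After 2 (thin lens f=47): x=-21.0000 theta=-5/94 (≈-0.0532)
After 3 (propagate distance d=34): x=-1072/47 (≈-22.8085) theta=-5/94 (≈-0.0532)
After 4 (thin lens f=45): x=-1072/47 (≈-22.8085) theta=1919/4230 (≈0.4537)
After 5 (propagate distance d=39): x=-7213/1410 (≈-5.1156) theta=1919/4230 (≈0.4537)
Rounded to 4 decimal places: x = -5.1156, theta = 0.4537

Answer: -5.1156 0.4537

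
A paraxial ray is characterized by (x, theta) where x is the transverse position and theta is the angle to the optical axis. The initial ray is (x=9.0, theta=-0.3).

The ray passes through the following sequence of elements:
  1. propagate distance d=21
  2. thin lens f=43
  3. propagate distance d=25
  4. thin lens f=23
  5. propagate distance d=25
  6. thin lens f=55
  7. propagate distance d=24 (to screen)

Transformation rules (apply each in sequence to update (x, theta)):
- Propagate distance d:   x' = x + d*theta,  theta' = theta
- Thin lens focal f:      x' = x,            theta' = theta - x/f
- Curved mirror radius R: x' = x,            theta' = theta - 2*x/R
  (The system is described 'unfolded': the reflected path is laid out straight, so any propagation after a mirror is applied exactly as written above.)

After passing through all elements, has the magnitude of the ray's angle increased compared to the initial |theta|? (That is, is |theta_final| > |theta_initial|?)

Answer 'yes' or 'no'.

Answer: no

Derivation:
Initial: x=9.0000 theta=-0.3000
After 1 (propagate distance d=21): x=2.7000 theta=-0.3000
After 2 (thin lens f=43): x=2.7000 theta=-78/215 (≈-0.3628)
After 3 (propagate distance d=25): x=-2739/430 (≈-6.3698) theta=-78/215 (≈-0.3628)
After 4 (thin lens f=23): x=-2739/430 (≈-6.3698) theta=-849/9890 (≈-0.0858)
After 5 (propagate distance d=25): x=-42111/4945 (≈-8.5159) theta=-849/9890 (≈-0.0858)
After 6 (thin lens f=55): x=-42111/4945 (≈-8.5159) theta=37527/543950 (≈0.0690)
After 7 (propagate distance d=24 (to screen)): x=-1865781/271975 (≈-6.8601) theta=37527/543950 (≈0.0690)
|theta_initial|=0.3000 |theta_final|=37527/543950 (≈0.0690) -> not increased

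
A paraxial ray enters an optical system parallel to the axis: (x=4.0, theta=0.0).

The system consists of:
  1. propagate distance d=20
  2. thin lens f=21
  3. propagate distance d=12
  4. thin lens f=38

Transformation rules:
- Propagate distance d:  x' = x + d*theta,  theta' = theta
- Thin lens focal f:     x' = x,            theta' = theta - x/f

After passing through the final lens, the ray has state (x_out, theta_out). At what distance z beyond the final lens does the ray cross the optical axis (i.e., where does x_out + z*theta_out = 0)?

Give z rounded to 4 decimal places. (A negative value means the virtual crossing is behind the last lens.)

Answer: 7.2766

Derivation:
Initial: x=4.0000 theta=0.0000
After 1 (propagate distance d=20): x=4.0000 theta=0.0000
After 2 (thin lens f=21): x=4.0000 theta=-4/21 (≈-0.1905)
After 3 (propagate distance d=12): x=12/7 (≈1.7143) theta=-4/21 (≈-0.1905)
After 4 (thin lens f=38): x=12/7 (≈1.7143) theta=-94/399 (≈-0.2356)
z_focus = -x_out/theta_out = -(12/7)/(-94/399) = 342/47 ≈ 7.2766
Rounded to 4 decimal places: z = 7.2766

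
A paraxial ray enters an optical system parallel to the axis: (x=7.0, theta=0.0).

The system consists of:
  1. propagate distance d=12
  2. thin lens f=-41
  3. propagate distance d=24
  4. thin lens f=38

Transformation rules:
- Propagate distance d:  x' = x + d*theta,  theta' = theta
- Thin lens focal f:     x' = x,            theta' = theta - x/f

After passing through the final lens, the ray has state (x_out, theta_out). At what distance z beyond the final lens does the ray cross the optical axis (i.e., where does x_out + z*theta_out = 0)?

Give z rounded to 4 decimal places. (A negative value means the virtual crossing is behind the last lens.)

Initial: x=7.0000 theta=0.0000
After 1 (propagate distance d=12): x=7.0000 theta=0.0000
After 2 (thin lens f=-41): x=7.0000 theta=7/41 (≈0.1707)
After 3 (propagate distance d=24): x=455/41 (≈11.0976) theta=7/41 (≈0.1707)
After 4 (thin lens f=38): x=455/41 (≈11.0976) theta=-189/1558 (≈-0.1213)
z_focus = -x_out/theta_out = -(455/41)/(-189/1558) = 2470/27 ≈ 91.4815
Rounded to 4 decimal places: z = 91.4815

Answer: 91.4815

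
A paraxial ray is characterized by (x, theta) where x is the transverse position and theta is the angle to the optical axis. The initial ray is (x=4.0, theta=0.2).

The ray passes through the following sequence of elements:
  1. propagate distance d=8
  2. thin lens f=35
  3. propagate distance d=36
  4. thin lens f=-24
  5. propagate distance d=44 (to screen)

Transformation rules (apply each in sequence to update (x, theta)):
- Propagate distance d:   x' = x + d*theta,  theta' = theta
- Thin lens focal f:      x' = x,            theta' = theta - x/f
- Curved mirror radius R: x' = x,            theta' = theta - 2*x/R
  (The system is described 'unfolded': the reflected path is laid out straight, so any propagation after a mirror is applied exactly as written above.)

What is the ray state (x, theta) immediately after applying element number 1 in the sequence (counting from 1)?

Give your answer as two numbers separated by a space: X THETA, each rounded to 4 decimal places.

Initial: x=4.0000 theta=0.2000
After 1 (propagate distance d=8): x=5.6000 theta=0.2000
Rounded to 4 decimal places: x = 5.6000, theta = 0.2000

Answer: 5.6000 0.2000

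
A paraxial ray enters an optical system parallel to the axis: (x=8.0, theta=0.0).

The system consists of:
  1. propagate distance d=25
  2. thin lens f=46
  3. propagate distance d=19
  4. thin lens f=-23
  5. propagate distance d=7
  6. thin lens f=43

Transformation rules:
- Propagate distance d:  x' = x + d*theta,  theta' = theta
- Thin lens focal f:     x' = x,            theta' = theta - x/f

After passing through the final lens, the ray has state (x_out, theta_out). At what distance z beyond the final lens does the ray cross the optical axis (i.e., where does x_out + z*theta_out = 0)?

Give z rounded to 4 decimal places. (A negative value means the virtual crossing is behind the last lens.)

Answer: 58.5052

Derivation:
Initial: x=8.0000 theta=0.0000
After 1 (propagate distance d=25): x=8.0000 theta=0.0000
After 2 (thin lens f=46): x=8.0000 theta=-4/23 (≈-0.1739)
After 3 (propagate distance d=19): x=108/23 (≈4.6957) theta=-4/23 (≈-0.1739)
After 4 (thin lens f=-23): x=108/23 (≈4.6957) theta=16/529 (≈0.0302)
After 5 (propagate distance d=7): x=2596/529 (≈4.9074) theta=16/529 (≈0.0302)
After 6 (thin lens f=43): x=2596/529 (≈4.9074) theta=-1908/22747 (≈-0.0839)
z_focus = -x_out/theta_out = -(2596/529)/(-1908/22747) = 27907/477 ≈ 58.5052
Rounded to 4 decimal places: z = 58.5052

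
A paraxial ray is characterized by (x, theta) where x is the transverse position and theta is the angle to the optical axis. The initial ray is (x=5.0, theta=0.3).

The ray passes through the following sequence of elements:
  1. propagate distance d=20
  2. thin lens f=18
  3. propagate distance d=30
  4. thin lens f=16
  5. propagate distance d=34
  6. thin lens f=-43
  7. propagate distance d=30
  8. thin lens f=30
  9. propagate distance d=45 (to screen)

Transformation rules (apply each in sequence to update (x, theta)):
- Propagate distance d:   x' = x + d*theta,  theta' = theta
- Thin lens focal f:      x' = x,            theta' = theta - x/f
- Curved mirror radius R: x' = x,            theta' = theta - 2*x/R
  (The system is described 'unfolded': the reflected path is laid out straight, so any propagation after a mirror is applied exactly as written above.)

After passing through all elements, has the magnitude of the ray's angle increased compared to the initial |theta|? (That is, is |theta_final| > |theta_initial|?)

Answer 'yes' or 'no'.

Answer: yes

Derivation:
Initial: x=5.0000 theta=0.3000
After 1 (propagate distance d=20): x=11.0000 theta=0.3000
After 2 (thin lens f=18): x=11.0000 theta=-14/45 (≈-0.3111)
After 3 (propagate distance d=30): x=5/3 (≈1.6667) theta=-14/45 (≈-0.3111)
After 4 (thin lens f=16): x=5/3 (≈1.6667) theta=-299/720 (≈-0.4153)
After 5 (propagate distance d=34): x=-4483/360 (≈-12.4528) theta=-299/720 (≈-0.4153)
After 6 (thin lens f=-43): x=-4483/360 (≈-12.4528) theta=-21823/30960 (≈-0.7049)
After 7 (propagate distance d=30): x=-260057/7740 (≈-33.5991) theta=-21823/30960 (≈-0.7049)
After 8 (thin lens f=30): x=-260057/7740 (≈-33.5991) theta=4483/10800 (≈0.4151)
After 9 (propagate distance d=45 (to screen)): x=-461921/30960 (≈-14.9199) theta=4483/10800 (≈0.4151)
|theta_initial|=0.3000 |theta_final|=4483/10800 (≈0.4151) -> increased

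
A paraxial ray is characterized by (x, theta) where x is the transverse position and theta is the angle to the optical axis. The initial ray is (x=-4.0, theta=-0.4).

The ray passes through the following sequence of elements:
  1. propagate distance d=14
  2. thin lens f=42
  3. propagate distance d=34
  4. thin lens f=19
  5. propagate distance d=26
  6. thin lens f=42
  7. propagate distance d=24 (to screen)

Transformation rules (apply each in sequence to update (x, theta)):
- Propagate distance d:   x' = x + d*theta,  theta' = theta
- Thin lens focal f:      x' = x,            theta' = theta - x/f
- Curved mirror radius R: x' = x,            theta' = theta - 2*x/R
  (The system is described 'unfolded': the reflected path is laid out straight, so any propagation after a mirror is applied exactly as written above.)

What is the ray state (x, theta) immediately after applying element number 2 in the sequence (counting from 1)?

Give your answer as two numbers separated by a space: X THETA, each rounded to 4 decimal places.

Answer: -9.6000 -0.1714

Derivation:
Initial: x=-4.0000 theta=-0.4000
After 1 (propagate distance d=14): x=-9.6000 theta=-0.4000
After 2 (thin lens f=42): x=-9.6000 theta=-6/35 (≈-0.1714)
Rounded to 4 decimal places: x = -9.6000, theta = -0.1714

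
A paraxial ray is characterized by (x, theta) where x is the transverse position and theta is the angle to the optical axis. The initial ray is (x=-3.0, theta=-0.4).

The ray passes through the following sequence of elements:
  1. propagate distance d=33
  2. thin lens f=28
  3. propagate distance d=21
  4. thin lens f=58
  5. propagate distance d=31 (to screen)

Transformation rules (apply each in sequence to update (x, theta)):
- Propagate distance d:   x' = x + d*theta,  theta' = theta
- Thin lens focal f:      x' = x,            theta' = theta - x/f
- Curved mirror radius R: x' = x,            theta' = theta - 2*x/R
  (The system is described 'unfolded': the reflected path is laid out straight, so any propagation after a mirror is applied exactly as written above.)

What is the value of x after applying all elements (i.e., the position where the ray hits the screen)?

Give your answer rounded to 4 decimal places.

Initial: x=-3.0000 theta=-0.4000
After 1 (propagate distance d=33): x=-16.2000 theta=-0.4000
After 2 (thin lens f=28): x=-16.2000 theta=5/28 (≈0.1786)
After 3 (propagate distance d=21): x=-12.4500 theta=5/28 (≈0.1786)
After 4 (thin lens f=58): x=-12.4500 theta=3193/8120 (≈0.3932)
After 5 (propagate distance d=31 (to screen)): x=-2111/8120 (≈-0.2600) theta=3193/8120 (≈0.3932)
Rounded to 4 decimal places: x = -0.2600

Answer: -0.2600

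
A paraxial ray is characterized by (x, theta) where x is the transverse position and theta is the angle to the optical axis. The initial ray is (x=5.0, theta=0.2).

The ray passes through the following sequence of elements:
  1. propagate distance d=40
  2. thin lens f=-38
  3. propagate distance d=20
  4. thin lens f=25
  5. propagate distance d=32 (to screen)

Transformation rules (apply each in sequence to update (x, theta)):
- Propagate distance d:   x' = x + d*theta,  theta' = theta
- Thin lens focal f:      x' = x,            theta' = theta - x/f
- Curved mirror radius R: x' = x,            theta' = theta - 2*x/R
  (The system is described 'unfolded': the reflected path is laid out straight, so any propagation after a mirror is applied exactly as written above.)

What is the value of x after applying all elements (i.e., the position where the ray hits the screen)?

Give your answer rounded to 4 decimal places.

Initial: x=5.0000 theta=0.2000
After 1 (propagate distance d=40): x=13.0000 theta=0.2000
After 2 (thin lens f=-38): x=13.0000 theta=103/190 (≈0.5421)
After 3 (propagate distance d=20): x=453/19 (≈23.8421) theta=103/190 (≈0.5421)
After 4 (thin lens f=25): x=453/19 (≈23.8421) theta=-391/950 (≈-0.4116)
After 5 (propagate distance d=32 (to screen)): x=5069/475 (≈10.6716) theta=-391/950 (≈-0.4116)
Rounded to 4 decimal places: x = 10.6716

Answer: 10.6716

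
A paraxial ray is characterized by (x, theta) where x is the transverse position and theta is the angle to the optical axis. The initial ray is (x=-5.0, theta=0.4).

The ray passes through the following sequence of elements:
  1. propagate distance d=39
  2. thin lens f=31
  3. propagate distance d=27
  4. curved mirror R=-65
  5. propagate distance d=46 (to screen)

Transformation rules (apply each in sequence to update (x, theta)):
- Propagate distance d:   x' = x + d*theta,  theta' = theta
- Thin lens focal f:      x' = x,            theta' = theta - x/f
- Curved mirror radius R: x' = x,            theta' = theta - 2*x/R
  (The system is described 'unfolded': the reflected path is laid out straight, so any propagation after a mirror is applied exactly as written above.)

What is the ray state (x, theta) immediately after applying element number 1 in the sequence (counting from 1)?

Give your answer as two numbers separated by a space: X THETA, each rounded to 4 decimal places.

Answer: 10.6000 0.4000

Derivation:
Initial: x=-5.0000 theta=0.4000
After 1 (propagate distance d=39): x=10.6000 theta=0.4000
Rounded to 4 decimal places: x = 10.6000, theta = 0.4000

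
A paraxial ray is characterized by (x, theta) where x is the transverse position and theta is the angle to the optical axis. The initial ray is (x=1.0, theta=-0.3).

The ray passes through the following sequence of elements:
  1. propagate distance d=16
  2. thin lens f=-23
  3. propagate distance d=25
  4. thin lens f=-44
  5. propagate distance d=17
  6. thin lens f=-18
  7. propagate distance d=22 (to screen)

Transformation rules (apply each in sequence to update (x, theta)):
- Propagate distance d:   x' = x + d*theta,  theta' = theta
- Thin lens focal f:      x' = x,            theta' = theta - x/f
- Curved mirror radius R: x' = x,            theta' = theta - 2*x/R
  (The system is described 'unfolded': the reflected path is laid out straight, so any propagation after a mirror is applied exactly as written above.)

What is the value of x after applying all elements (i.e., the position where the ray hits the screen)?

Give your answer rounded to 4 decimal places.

Initial: x=1.0000 theta=-0.3000
After 1 (propagate distance d=16): x=-3.8000 theta=-0.3000
After 2 (thin lens f=-23): x=-3.8000 theta=-107/230 (≈-0.4652)
After 3 (propagate distance d=25): x=-3549/230 (≈-15.4304) theta=-107/230 (≈-0.4652)
After 4 (thin lens f=-44): x=-3549/230 (≈-15.4304) theta=-359/440 (≈-0.8159)
After 5 (propagate distance d=17): x=-59305/2024 (≈-29.3009) theta=-359/440 (≈-0.8159)
After 6 (thin lens f=-18): x=-59305/2024 (≈-29.3009) theta=-445151/182160 (≈-2.4437)
After 7 (propagate distance d=22 (to screen)): x=-3782693/45540 (≈-83.0631) theta=-445151/182160 (≈-2.4437)
Rounded to 4 decimal places: x = -83.0631

Answer: -83.0631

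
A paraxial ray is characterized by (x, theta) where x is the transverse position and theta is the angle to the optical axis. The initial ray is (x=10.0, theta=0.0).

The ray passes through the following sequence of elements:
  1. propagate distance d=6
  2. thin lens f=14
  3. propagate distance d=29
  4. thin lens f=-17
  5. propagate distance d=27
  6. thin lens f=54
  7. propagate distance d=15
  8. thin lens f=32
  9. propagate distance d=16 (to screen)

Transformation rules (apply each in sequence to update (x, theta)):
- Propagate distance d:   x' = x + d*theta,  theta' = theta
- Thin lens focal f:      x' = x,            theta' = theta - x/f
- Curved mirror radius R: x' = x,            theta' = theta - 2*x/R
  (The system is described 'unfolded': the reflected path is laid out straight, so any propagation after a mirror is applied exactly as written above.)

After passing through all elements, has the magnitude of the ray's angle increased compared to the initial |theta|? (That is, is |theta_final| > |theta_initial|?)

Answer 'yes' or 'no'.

Answer: yes

Derivation:
Initial: x=10.0000 theta=0.0000
After 1 (propagate distance d=6): x=10.0000 theta=0.0000
After 2 (thin lens f=14): x=10.0000 theta=-5/7 (≈-0.7143)
After 3 (propagate distance d=29): x=-75/7 (≈-10.7143) theta=-5/7 (≈-0.7143)
After 4 (thin lens f=-17): x=-75/7 (≈-10.7143) theta=-160/119 (≈-1.3445)
After 5 (propagate distance d=27): x=-5595/119 (≈-47.0168) theta=-160/119 (≈-1.3445)
After 6 (thin lens f=54): x=-5595/119 (≈-47.0168) theta=-145/306 (≈-0.4739)
After 7 (propagate distance d=15): x=-38645/714 (≈-54.1246) theta=-145/306 (≈-0.4739)
After 8 (thin lens f=32): x=-38645/714 (≈-54.1246) theta=83455/68544 (≈1.2175)
After 9 (propagate distance d=16 (to screen)): x=-148415/4284 (≈-34.6440) theta=83455/68544 (≈1.2175)
|theta_initial|=0.0000 |theta_final|=83455/68544 (≈1.2175) -> increased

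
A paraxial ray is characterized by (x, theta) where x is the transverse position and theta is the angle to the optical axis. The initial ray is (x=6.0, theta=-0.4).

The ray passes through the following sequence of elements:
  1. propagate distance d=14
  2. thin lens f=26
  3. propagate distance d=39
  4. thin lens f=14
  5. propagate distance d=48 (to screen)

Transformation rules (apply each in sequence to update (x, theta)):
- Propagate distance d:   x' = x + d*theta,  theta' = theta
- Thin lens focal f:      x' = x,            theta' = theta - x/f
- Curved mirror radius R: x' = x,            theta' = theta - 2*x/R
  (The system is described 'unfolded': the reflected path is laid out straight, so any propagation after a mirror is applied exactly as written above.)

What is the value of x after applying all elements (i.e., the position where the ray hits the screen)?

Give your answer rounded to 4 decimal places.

Initial: x=6.0000 theta=-0.4000
After 1 (propagate distance d=14): x=0.4000 theta=-0.4000
After 2 (thin lens f=26): x=0.4000 theta=-27/65 (≈-0.4154)
After 3 (propagate distance d=39): x=-15.8000 theta=-27/65 (≈-0.4154)
After 4 (thin lens f=14): x=-15.8000 theta=649/910 (≈0.7132)
After 5 (propagate distance d=48 (to screen)): x=8387/455 (≈18.4330) theta=649/910 (≈0.7132)
Rounded to 4 decimal places: x = 18.4330

Answer: 18.4330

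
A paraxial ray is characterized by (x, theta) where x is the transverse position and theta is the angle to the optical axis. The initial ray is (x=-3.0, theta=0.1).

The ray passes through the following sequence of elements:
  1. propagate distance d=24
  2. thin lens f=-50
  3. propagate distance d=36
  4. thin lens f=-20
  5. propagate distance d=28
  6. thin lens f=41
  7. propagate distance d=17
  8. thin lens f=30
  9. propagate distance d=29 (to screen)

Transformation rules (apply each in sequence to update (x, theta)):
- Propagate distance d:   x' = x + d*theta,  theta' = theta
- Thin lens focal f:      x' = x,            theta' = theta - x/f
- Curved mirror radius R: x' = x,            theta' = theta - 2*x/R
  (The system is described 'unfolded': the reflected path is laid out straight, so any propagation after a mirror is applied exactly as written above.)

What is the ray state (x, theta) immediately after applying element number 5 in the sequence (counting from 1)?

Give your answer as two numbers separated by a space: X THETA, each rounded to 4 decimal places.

Initial: x=-3.0000 theta=0.1000
After 1 (propagate distance d=24): x=-0.6000 theta=0.1000
After 2 (thin lens f=-50): x=-0.6000 theta=0.0880
After 3 (propagate distance d=36): x=2.5680 theta=0.0880
After 4 (thin lens f=-20): x=2.5680 theta=0.2164
After 5 (propagate distance d=28): x=8.6272 theta=0.2164
Rounded to 4 decimal places: x = 8.6272, theta = 0.2164

Answer: 8.6272 0.2164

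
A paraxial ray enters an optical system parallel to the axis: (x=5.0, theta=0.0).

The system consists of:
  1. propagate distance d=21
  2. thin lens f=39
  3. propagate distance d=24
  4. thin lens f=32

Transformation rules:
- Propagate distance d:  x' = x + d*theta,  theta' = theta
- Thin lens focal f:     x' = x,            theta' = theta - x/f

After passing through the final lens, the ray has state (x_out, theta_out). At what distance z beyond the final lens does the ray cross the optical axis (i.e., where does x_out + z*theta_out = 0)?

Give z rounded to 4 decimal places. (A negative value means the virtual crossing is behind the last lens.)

Initial: x=5.0000 theta=0.0000
After 1 (propagate distance d=21): x=5.0000 theta=0.0000
After 2 (thin lens f=39): x=5.0000 theta=-5/39 (≈-0.1282)
After 3 (propagate distance d=24): x=25/13 (≈1.9231) theta=-5/39 (≈-0.1282)
After 4 (thin lens f=32): x=25/13 (≈1.9231) theta=-235/1248 (≈-0.1883)
z_focus = -x_out/theta_out = -(25/13)/(-235/1248) = 480/47 ≈ 10.2128
Rounded to 4 decimal places: z = 10.2128

Answer: 10.2128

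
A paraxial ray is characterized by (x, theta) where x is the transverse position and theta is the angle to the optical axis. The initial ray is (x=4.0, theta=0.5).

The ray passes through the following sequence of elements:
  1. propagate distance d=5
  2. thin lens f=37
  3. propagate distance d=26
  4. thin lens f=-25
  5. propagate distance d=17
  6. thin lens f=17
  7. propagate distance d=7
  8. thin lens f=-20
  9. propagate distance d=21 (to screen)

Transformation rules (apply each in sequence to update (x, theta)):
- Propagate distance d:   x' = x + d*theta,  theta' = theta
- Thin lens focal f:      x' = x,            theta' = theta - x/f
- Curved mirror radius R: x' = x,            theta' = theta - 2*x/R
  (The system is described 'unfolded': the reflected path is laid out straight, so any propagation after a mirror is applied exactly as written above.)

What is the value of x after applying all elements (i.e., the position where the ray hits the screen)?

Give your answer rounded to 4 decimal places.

Answer: 31.6793

Derivation:
Initial: x=4.0000 theta=0.5000
After 1 (propagate distance d=5): x=6.5000 theta=0.5000
After 2 (thin lens f=37): x=6.5000 theta=12/37 (≈0.3243)
After 3 (propagate distance d=26): x=1105/74 (≈14.9324) theta=12/37 (≈0.3243)
After 4 (thin lens f=-25): x=1105/74 (≈14.9324) theta=341/370 (≈0.9216)
After 5 (propagate distance d=17): x=30.6000 theta=341/370 (≈0.9216)
After 6 (thin lens f=17): x=30.6000 theta=-65/74 (≈-0.8784)
After 7 (propagate distance d=7): x=9047/370 (≈24.4514) theta=-65/74 (≈-0.8784)
After 8 (thin lens f=-20): x=9047/370 (≈24.4514) theta=2547/7400 (≈0.3442)
After 9 (propagate distance d=21 (to screen)): x=234427/7400 (≈31.6793) theta=2547/7400 (≈0.3442)
Rounded to 4 decimal places: x = 31.6793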